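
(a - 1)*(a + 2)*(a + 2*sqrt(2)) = a^3 + a^2 + 2*sqrt(2)*a^2 - 2*a + 2*sqrt(2)*a - 4*sqrt(2)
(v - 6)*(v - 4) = v^2 - 10*v + 24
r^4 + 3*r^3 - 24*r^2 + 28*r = r*(r - 2)^2*(r + 7)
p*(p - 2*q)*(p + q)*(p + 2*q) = p^4 + p^3*q - 4*p^2*q^2 - 4*p*q^3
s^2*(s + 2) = s^3 + 2*s^2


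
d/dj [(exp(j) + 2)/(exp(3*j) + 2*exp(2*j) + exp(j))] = 2*(-exp(2*j) - 3*exp(j) - 1)*exp(-j)/(exp(3*j) + 3*exp(2*j) + 3*exp(j) + 1)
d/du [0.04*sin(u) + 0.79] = 0.04*cos(u)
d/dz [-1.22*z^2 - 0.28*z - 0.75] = -2.44*z - 0.28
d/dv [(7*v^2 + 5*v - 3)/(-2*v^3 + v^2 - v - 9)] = 2*(7*v^4 + 10*v^3 - 15*v^2 - 60*v - 24)/(4*v^6 - 4*v^5 + 5*v^4 + 34*v^3 - 17*v^2 + 18*v + 81)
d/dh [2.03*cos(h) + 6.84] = -2.03*sin(h)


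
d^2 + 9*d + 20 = (d + 4)*(d + 5)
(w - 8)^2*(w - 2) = w^3 - 18*w^2 + 96*w - 128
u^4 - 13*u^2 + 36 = (u - 3)*(u - 2)*(u + 2)*(u + 3)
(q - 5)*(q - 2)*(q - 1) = q^3 - 8*q^2 + 17*q - 10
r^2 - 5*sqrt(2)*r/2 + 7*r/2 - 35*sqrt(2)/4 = (r + 7/2)*(r - 5*sqrt(2)/2)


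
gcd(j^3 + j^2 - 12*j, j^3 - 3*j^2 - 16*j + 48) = j^2 + j - 12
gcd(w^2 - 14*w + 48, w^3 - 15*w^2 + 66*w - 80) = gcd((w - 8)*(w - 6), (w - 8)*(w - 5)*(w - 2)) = w - 8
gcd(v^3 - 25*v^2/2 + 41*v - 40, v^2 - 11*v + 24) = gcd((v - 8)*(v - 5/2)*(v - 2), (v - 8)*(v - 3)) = v - 8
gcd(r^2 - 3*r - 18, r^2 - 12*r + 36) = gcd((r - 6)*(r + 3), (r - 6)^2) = r - 6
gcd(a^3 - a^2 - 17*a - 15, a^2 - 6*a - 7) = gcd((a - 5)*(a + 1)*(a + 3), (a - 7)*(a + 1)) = a + 1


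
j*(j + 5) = j^2 + 5*j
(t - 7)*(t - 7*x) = t^2 - 7*t*x - 7*t + 49*x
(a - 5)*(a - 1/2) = a^2 - 11*a/2 + 5/2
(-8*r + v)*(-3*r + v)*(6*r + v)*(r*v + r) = 144*r^4*v + 144*r^4 - 42*r^3*v^2 - 42*r^3*v - 5*r^2*v^3 - 5*r^2*v^2 + r*v^4 + r*v^3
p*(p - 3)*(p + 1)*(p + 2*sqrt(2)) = p^4 - 2*p^3 + 2*sqrt(2)*p^3 - 4*sqrt(2)*p^2 - 3*p^2 - 6*sqrt(2)*p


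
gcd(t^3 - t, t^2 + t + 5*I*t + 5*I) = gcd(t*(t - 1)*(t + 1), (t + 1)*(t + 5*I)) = t + 1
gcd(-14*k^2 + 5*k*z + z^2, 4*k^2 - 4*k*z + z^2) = -2*k + z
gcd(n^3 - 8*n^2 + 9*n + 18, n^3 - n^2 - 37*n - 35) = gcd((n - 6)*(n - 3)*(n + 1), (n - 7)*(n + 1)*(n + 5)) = n + 1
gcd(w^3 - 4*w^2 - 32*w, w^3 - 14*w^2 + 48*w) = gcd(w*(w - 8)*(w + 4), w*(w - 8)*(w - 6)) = w^2 - 8*w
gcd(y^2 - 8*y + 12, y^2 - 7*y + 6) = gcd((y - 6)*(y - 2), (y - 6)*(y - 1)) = y - 6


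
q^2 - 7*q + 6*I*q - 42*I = (q - 7)*(q + 6*I)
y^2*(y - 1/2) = y^3 - y^2/2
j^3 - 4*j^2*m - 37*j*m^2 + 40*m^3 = (j - 8*m)*(j - m)*(j + 5*m)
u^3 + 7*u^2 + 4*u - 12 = (u - 1)*(u + 2)*(u + 6)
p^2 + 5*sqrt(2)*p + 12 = (p + 2*sqrt(2))*(p + 3*sqrt(2))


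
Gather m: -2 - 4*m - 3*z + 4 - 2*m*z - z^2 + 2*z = m*(-2*z - 4) - z^2 - z + 2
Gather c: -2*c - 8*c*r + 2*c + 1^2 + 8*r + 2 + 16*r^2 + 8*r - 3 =-8*c*r + 16*r^2 + 16*r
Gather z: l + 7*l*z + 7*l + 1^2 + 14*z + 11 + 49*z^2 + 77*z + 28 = 8*l + 49*z^2 + z*(7*l + 91) + 40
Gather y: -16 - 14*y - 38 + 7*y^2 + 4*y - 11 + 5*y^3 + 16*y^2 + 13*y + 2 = 5*y^3 + 23*y^2 + 3*y - 63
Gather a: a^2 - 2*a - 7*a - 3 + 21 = a^2 - 9*a + 18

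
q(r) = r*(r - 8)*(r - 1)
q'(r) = r*(r - 8) + r*(r - 1) + (r - 8)*(r - 1) = 3*r^2 - 18*r + 8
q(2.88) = -27.72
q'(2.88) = -18.96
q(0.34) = 1.72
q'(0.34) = 2.23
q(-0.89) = -14.95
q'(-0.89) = 26.40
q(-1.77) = -47.90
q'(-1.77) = 49.26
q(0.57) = 1.82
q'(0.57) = -1.29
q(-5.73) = -529.47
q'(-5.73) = 209.64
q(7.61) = -19.62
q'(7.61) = 44.76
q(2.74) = -25.08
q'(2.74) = -18.80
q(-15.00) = -5520.00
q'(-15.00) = 953.00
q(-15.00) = -5520.00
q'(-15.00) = 953.00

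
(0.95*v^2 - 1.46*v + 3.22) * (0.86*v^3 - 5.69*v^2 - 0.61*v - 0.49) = 0.817*v^5 - 6.6611*v^4 + 10.4971*v^3 - 17.8967*v^2 - 1.2488*v - 1.5778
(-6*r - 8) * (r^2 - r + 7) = -6*r^3 - 2*r^2 - 34*r - 56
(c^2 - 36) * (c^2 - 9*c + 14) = c^4 - 9*c^3 - 22*c^2 + 324*c - 504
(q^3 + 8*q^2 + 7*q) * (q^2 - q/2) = q^5 + 15*q^4/2 + 3*q^3 - 7*q^2/2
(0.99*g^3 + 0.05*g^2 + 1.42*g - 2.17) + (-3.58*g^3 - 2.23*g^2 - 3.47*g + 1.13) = -2.59*g^3 - 2.18*g^2 - 2.05*g - 1.04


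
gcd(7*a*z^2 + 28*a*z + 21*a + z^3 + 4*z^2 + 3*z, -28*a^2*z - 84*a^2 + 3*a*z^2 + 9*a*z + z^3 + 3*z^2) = 7*a*z + 21*a + z^2 + 3*z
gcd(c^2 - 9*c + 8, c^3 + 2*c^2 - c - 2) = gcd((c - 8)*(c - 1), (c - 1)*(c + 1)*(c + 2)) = c - 1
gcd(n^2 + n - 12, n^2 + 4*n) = n + 4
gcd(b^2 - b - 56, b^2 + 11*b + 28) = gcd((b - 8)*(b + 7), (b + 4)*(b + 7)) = b + 7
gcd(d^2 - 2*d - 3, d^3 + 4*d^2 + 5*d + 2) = d + 1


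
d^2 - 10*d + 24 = (d - 6)*(d - 4)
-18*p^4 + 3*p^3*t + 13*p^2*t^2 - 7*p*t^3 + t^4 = (-3*p + t)^2*(-2*p + t)*(p + t)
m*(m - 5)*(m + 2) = m^3 - 3*m^2 - 10*m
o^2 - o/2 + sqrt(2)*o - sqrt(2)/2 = (o - 1/2)*(o + sqrt(2))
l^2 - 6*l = l*(l - 6)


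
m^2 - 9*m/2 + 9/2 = (m - 3)*(m - 3/2)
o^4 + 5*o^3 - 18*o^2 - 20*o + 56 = (o - 2)^2*(o + 2)*(o + 7)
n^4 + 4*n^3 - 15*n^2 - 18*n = n*(n - 3)*(n + 1)*(n + 6)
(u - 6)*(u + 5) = u^2 - u - 30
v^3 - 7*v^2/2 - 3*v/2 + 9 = (v - 3)*(v - 2)*(v + 3/2)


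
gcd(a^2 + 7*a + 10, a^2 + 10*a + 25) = a + 5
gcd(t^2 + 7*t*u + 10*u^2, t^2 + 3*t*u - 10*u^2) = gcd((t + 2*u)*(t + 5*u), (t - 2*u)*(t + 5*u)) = t + 5*u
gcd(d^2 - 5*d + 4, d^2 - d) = d - 1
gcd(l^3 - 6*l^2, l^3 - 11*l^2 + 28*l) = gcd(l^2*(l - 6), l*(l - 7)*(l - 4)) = l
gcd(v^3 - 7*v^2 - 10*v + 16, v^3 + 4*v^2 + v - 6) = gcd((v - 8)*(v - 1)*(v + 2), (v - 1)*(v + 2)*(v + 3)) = v^2 + v - 2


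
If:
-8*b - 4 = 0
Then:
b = -1/2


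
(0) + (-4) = -4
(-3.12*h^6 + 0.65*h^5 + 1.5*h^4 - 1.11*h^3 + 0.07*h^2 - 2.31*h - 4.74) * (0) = 0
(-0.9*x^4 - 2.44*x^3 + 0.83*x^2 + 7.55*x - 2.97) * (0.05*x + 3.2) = -0.045*x^5 - 3.002*x^4 - 7.7665*x^3 + 3.0335*x^2 + 24.0115*x - 9.504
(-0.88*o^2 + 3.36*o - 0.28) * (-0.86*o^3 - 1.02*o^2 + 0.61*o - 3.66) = 0.7568*o^5 - 1.992*o^4 - 3.7232*o^3 + 5.556*o^2 - 12.4684*o + 1.0248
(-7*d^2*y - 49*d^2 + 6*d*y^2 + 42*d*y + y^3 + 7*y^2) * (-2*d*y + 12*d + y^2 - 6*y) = 14*d^3*y^2 + 14*d^3*y - 588*d^3 - 19*d^2*y^3 - 19*d^2*y^2 + 798*d^2*y + 4*d*y^4 + 4*d*y^3 - 168*d*y^2 + y^5 + y^4 - 42*y^3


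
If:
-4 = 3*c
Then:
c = -4/3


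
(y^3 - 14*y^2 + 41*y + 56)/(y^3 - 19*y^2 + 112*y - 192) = (y^2 - 6*y - 7)/(y^2 - 11*y + 24)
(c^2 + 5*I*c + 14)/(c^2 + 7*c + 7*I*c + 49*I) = (c - 2*I)/(c + 7)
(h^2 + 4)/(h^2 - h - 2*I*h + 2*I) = (h + 2*I)/(h - 1)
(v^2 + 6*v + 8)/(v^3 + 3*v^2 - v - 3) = (v^2 + 6*v + 8)/(v^3 + 3*v^2 - v - 3)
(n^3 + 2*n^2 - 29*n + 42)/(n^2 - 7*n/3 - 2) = 3*(n^2 + 5*n - 14)/(3*n + 2)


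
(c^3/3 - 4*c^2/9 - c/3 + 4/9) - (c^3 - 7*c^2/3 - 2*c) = -2*c^3/3 + 17*c^2/9 + 5*c/3 + 4/9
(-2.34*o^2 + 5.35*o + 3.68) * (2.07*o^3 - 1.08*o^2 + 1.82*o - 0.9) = -4.8438*o^5 + 13.6017*o^4 - 2.4192*o^3 + 7.8686*o^2 + 1.8826*o - 3.312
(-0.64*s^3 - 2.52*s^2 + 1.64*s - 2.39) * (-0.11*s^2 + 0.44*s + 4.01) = 0.0704*s^5 - 0.00440000000000002*s^4 - 3.8556*s^3 - 9.1207*s^2 + 5.5248*s - 9.5839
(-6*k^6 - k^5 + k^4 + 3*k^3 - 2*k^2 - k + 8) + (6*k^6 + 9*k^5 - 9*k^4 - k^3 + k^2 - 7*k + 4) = 8*k^5 - 8*k^4 + 2*k^3 - k^2 - 8*k + 12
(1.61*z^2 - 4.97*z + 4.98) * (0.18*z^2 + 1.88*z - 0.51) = 0.2898*z^4 + 2.1322*z^3 - 9.2683*z^2 + 11.8971*z - 2.5398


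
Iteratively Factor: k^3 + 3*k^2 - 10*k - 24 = (k + 2)*(k^2 + k - 12) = (k - 3)*(k + 2)*(k + 4)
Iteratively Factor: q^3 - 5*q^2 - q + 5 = (q - 1)*(q^2 - 4*q - 5) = (q - 1)*(q + 1)*(q - 5)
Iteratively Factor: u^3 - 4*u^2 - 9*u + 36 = (u + 3)*(u^2 - 7*u + 12) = (u - 3)*(u + 3)*(u - 4)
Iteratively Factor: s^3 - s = (s + 1)*(s^2 - s) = (s - 1)*(s + 1)*(s)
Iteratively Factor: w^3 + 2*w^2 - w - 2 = (w - 1)*(w^2 + 3*w + 2) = (w - 1)*(w + 1)*(w + 2)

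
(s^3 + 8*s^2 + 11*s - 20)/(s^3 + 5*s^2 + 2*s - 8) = (s + 5)/(s + 2)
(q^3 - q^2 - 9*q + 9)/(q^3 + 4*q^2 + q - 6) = (q - 3)/(q + 2)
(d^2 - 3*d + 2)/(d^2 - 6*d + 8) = (d - 1)/(d - 4)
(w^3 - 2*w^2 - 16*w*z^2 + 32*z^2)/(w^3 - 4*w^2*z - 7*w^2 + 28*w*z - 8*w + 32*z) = (w^2 + 4*w*z - 2*w - 8*z)/(w^2 - 7*w - 8)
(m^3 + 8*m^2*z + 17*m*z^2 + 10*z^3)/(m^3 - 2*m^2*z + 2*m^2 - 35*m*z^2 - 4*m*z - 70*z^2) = (-m^2 - 3*m*z - 2*z^2)/(-m^2 + 7*m*z - 2*m + 14*z)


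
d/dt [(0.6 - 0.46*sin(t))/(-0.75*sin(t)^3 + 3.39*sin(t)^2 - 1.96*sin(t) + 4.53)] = (-0.69*sin(t)^3 + 2.9094*sin(t)^2 - 4.068*sin(t) - 0.9078)*cos(t)/(0.5625*sin(t)^6 - 5.085*sin(t)^5 + 14.4321*sin(t)^4 - 20.0838*sin(t)^3 + 34.555*sin(t)^2 - 17.7576*sin(t) + 20.5209)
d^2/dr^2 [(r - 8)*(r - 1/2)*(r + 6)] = 6*r - 5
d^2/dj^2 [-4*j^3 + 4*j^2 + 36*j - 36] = 8 - 24*j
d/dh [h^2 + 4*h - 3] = 2*h + 4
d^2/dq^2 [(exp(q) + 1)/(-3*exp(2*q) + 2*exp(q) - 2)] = (-9*exp(4*q) - 42*exp(3*q) + 54*exp(2*q) + 16*exp(q) - 8)*exp(q)/(27*exp(6*q) - 54*exp(5*q) + 90*exp(4*q) - 80*exp(3*q) + 60*exp(2*q) - 24*exp(q) + 8)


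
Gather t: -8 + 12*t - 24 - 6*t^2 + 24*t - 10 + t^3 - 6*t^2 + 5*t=t^3 - 12*t^2 + 41*t - 42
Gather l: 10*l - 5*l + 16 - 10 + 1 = 5*l + 7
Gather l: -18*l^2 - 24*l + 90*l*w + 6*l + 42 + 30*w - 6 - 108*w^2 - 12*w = -18*l^2 + l*(90*w - 18) - 108*w^2 + 18*w + 36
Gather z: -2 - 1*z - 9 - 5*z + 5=-6*z - 6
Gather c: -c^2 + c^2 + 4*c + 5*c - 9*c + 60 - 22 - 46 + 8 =0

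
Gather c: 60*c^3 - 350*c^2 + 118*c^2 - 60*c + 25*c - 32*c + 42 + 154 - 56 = 60*c^3 - 232*c^2 - 67*c + 140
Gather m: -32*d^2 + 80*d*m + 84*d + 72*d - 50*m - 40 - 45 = -32*d^2 + 156*d + m*(80*d - 50) - 85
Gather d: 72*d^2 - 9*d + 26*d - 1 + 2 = 72*d^2 + 17*d + 1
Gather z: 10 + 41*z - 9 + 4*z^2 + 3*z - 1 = 4*z^2 + 44*z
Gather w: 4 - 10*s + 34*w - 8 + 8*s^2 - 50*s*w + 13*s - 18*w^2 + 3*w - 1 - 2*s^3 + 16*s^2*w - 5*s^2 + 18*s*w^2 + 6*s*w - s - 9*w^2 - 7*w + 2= -2*s^3 + 3*s^2 + 2*s + w^2*(18*s - 27) + w*(16*s^2 - 44*s + 30) - 3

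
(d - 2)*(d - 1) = d^2 - 3*d + 2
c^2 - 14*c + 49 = (c - 7)^2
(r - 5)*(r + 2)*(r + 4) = r^3 + r^2 - 22*r - 40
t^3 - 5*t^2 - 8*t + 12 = (t - 6)*(t - 1)*(t + 2)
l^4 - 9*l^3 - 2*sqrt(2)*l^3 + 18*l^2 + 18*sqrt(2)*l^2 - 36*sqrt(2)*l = l*(l - 6)*(l - 3)*(l - 2*sqrt(2))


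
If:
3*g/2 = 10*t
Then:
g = 20*t/3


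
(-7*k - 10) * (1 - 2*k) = 14*k^2 + 13*k - 10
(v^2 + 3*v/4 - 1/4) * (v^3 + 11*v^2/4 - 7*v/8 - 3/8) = v^5 + 7*v^4/2 + 15*v^3/16 - 55*v^2/32 - v/16 + 3/32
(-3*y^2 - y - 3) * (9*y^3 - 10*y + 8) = -27*y^5 - 9*y^4 + 3*y^3 - 14*y^2 + 22*y - 24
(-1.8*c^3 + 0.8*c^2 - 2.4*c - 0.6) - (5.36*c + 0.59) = -1.8*c^3 + 0.8*c^2 - 7.76*c - 1.19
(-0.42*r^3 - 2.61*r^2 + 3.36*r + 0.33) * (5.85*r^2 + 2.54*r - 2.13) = -2.457*r^5 - 16.3353*r^4 + 13.9212*r^3 + 16.0242*r^2 - 6.3186*r - 0.7029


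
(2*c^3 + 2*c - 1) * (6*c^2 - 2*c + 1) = 12*c^5 - 4*c^4 + 14*c^3 - 10*c^2 + 4*c - 1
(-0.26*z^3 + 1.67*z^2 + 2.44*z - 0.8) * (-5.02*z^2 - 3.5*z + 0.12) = 1.3052*z^5 - 7.4734*z^4 - 18.125*z^3 - 4.3236*z^2 + 3.0928*z - 0.096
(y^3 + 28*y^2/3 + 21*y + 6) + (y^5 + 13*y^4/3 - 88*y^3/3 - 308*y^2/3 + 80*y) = y^5 + 13*y^4/3 - 85*y^3/3 - 280*y^2/3 + 101*y + 6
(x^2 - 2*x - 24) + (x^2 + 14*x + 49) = 2*x^2 + 12*x + 25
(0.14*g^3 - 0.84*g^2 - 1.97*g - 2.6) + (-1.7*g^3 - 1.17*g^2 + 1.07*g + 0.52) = -1.56*g^3 - 2.01*g^2 - 0.9*g - 2.08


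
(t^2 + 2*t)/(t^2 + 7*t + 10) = t/(t + 5)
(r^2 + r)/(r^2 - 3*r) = (r + 1)/(r - 3)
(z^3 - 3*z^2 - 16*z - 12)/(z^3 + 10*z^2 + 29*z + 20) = (z^2 - 4*z - 12)/(z^2 + 9*z + 20)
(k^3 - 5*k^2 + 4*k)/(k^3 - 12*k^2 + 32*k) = (k - 1)/(k - 8)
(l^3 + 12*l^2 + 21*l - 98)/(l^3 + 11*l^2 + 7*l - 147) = (l - 2)/(l - 3)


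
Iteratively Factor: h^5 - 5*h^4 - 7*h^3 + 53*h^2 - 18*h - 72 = (h - 4)*(h^4 - h^3 - 11*h^2 + 9*h + 18) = (h - 4)*(h + 3)*(h^3 - 4*h^2 + h + 6) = (h - 4)*(h + 1)*(h + 3)*(h^2 - 5*h + 6) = (h - 4)*(h - 2)*(h + 1)*(h + 3)*(h - 3)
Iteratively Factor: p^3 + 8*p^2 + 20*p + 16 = (p + 2)*(p^2 + 6*p + 8) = (p + 2)*(p + 4)*(p + 2)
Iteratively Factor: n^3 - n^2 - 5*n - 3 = (n - 3)*(n^2 + 2*n + 1) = (n - 3)*(n + 1)*(n + 1)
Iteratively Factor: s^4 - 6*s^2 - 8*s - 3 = (s + 1)*(s^3 - s^2 - 5*s - 3) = (s + 1)^2*(s^2 - 2*s - 3) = (s - 3)*(s + 1)^2*(s + 1)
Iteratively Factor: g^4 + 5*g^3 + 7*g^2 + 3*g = (g + 1)*(g^3 + 4*g^2 + 3*g) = (g + 1)^2*(g^2 + 3*g) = g*(g + 1)^2*(g + 3)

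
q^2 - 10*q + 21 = (q - 7)*(q - 3)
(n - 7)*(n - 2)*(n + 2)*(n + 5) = n^4 - 2*n^3 - 39*n^2 + 8*n + 140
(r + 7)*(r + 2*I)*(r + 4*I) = r^3 + 7*r^2 + 6*I*r^2 - 8*r + 42*I*r - 56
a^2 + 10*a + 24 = (a + 4)*(a + 6)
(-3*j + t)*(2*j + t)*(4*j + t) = -24*j^3 - 10*j^2*t + 3*j*t^2 + t^3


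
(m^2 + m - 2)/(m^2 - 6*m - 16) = (m - 1)/(m - 8)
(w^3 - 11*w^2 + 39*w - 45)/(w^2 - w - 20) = (w^2 - 6*w + 9)/(w + 4)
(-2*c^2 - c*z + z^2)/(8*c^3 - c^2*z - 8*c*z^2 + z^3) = (-2*c + z)/(8*c^2 - 9*c*z + z^2)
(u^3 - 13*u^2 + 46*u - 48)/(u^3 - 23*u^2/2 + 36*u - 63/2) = 2*(u^2 - 10*u + 16)/(2*u^2 - 17*u + 21)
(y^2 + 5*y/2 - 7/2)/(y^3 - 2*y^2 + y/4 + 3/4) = 2*(2*y + 7)/(4*y^2 - 4*y - 3)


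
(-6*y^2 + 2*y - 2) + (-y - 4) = -6*y^2 + y - 6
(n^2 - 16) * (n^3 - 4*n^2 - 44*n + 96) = n^5 - 4*n^4 - 60*n^3 + 160*n^2 + 704*n - 1536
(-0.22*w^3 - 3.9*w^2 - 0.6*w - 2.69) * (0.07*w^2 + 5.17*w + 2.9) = -0.0154*w^5 - 1.4104*w^4 - 20.843*w^3 - 14.6003*w^2 - 15.6473*w - 7.801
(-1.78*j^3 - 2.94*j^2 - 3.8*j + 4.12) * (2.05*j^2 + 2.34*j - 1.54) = -3.649*j^5 - 10.1922*j^4 - 11.9284*j^3 + 4.0816*j^2 + 15.4928*j - 6.3448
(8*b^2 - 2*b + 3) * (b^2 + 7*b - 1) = 8*b^4 + 54*b^3 - 19*b^2 + 23*b - 3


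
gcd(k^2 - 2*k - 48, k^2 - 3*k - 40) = k - 8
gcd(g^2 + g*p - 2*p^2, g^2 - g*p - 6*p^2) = g + 2*p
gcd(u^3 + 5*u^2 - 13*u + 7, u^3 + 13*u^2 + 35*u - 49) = u^2 + 6*u - 7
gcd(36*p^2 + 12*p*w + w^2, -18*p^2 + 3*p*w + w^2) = 6*p + w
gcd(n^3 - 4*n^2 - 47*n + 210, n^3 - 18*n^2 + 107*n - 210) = n^2 - 11*n + 30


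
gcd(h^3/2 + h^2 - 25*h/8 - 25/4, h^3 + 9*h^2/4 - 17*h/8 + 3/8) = 1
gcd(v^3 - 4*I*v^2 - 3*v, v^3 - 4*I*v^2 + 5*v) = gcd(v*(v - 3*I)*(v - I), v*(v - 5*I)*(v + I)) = v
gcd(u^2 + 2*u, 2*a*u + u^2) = u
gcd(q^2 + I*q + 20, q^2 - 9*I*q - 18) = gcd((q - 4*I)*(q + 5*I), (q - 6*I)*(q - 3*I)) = 1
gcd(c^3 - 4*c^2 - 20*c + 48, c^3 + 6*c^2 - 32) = c^2 + 2*c - 8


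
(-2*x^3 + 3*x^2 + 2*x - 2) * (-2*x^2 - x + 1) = 4*x^5 - 4*x^4 - 9*x^3 + 5*x^2 + 4*x - 2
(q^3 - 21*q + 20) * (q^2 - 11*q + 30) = q^5 - 11*q^4 + 9*q^3 + 251*q^2 - 850*q + 600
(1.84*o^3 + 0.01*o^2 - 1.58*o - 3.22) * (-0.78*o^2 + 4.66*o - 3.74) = -1.4352*o^5 + 8.5666*o^4 - 5.6026*o^3 - 4.8886*o^2 - 9.096*o + 12.0428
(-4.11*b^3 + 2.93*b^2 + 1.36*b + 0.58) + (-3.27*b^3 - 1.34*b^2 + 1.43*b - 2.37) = -7.38*b^3 + 1.59*b^2 + 2.79*b - 1.79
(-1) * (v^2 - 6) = 6 - v^2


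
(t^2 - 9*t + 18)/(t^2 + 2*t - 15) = (t - 6)/(t + 5)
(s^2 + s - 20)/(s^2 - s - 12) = (s + 5)/(s + 3)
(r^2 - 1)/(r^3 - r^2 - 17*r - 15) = (r - 1)/(r^2 - 2*r - 15)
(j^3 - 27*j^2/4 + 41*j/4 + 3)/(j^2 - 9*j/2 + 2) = (4*j^2 - 11*j - 3)/(2*(2*j - 1))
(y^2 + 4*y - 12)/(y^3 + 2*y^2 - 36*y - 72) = (y - 2)/(y^2 - 4*y - 12)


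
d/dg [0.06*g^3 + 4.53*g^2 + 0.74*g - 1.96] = 0.18*g^2 + 9.06*g + 0.74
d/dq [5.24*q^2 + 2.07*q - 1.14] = 10.48*q + 2.07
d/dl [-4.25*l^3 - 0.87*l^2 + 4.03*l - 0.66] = -12.75*l^2 - 1.74*l + 4.03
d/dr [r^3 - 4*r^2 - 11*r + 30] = 3*r^2 - 8*r - 11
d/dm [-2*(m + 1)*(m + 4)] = -4*m - 10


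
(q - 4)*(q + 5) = q^2 + q - 20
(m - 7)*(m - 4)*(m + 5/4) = m^3 - 39*m^2/4 + 57*m/4 + 35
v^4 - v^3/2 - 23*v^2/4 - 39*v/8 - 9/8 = (v - 3)*(v + 1/2)^2*(v + 3/2)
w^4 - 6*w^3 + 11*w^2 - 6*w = w*(w - 3)*(w - 2)*(w - 1)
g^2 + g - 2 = (g - 1)*(g + 2)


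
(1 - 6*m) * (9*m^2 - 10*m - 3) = -54*m^3 + 69*m^2 + 8*m - 3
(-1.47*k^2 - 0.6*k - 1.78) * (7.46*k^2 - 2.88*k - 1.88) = -10.9662*k^4 - 0.2424*k^3 - 8.7872*k^2 + 6.2544*k + 3.3464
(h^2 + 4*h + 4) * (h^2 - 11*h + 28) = h^4 - 7*h^3 - 12*h^2 + 68*h + 112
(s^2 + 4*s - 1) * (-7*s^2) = -7*s^4 - 28*s^3 + 7*s^2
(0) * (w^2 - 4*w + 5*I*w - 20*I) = 0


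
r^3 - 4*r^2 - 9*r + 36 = (r - 4)*(r - 3)*(r + 3)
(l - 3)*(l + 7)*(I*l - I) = I*l^3 + 3*I*l^2 - 25*I*l + 21*I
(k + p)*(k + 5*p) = k^2 + 6*k*p + 5*p^2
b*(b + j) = b^2 + b*j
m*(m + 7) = m^2 + 7*m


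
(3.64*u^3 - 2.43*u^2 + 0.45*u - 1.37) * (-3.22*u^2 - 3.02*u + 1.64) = -11.7208*u^5 - 3.1682*u^4 + 11.8592*u^3 - 0.932799999999999*u^2 + 4.8754*u - 2.2468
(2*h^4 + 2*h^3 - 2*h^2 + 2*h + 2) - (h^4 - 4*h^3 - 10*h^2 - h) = h^4 + 6*h^3 + 8*h^2 + 3*h + 2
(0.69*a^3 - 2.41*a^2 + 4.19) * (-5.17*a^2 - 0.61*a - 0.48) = -3.5673*a^5 + 12.0388*a^4 + 1.1389*a^3 - 20.5055*a^2 - 2.5559*a - 2.0112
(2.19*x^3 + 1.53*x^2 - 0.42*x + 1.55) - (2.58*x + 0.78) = 2.19*x^3 + 1.53*x^2 - 3.0*x + 0.77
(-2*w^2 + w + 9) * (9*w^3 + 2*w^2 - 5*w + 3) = -18*w^5 + 5*w^4 + 93*w^3 + 7*w^2 - 42*w + 27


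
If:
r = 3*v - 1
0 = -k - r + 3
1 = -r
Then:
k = 4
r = -1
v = 0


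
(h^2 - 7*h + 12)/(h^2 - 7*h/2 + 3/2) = 2*(h - 4)/(2*h - 1)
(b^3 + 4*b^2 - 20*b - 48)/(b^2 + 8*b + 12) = b - 4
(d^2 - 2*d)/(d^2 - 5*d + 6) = d/(d - 3)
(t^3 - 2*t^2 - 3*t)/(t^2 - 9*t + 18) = t*(t + 1)/(t - 6)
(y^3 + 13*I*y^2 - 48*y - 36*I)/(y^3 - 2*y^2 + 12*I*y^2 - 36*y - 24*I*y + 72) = (y + I)/(y - 2)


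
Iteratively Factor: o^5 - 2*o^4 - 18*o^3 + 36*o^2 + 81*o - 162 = (o + 3)*(o^4 - 5*o^3 - 3*o^2 + 45*o - 54) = (o - 3)*(o + 3)*(o^3 - 2*o^2 - 9*o + 18) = (o - 3)*(o - 2)*(o + 3)*(o^2 - 9) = (o - 3)^2*(o - 2)*(o + 3)*(o + 3)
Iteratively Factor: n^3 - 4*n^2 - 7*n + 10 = (n + 2)*(n^2 - 6*n + 5) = (n - 5)*(n + 2)*(n - 1)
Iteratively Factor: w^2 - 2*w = (w)*(w - 2)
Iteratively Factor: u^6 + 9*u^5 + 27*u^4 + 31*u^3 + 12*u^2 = (u)*(u^5 + 9*u^4 + 27*u^3 + 31*u^2 + 12*u) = u*(u + 3)*(u^4 + 6*u^3 + 9*u^2 + 4*u) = u*(u + 3)*(u + 4)*(u^3 + 2*u^2 + u) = u*(u + 1)*(u + 3)*(u + 4)*(u^2 + u) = u^2*(u + 1)*(u + 3)*(u + 4)*(u + 1)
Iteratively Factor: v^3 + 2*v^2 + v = (v + 1)*(v^2 + v) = v*(v + 1)*(v + 1)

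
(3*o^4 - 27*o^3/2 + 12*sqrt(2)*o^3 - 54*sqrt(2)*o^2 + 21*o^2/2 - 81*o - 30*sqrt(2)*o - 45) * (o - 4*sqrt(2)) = 3*o^5 - 27*o^4/2 - 171*o^3/2 - 72*sqrt(2)*o^2 + 351*o^2 + 195*o + 324*sqrt(2)*o + 180*sqrt(2)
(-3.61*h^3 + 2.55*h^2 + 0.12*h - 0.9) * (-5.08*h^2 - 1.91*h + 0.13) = 18.3388*h^5 - 6.0589*h^4 - 5.9494*h^3 + 4.6743*h^2 + 1.7346*h - 0.117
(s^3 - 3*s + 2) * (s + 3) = s^4 + 3*s^3 - 3*s^2 - 7*s + 6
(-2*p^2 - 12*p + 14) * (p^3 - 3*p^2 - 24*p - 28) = -2*p^5 - 6*p^4 + 98*p^3 + 302*p^2 - 392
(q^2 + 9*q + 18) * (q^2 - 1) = q^4 + 9*q^3 + 17*q^2 - 9*q - 18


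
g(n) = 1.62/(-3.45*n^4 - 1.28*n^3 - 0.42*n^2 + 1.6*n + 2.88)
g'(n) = 1.62*(13.8*n^3 + 3.84*n^2 + 0.84*n - 1.6)/(-3.45*n^4 - 1.28*n^3 - 0.42*n^2 + 1.6*n + 2.88)^2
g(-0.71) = 1.45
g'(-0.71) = -6.79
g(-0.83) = 4.53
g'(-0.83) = -95.74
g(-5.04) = -0.00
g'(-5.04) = -0.00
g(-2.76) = -0.01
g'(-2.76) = -0.01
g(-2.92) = -0.01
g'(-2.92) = -0.01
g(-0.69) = 1.33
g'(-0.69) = -5.36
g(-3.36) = -0.00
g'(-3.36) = -0.00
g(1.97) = -0.03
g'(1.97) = 0.06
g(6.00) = -0.00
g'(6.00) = 0.00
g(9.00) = -0.00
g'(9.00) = 0.00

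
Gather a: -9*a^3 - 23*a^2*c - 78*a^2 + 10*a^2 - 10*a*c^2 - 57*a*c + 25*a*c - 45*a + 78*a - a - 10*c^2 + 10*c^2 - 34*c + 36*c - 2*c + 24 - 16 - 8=-9*a^3 + a^2*(-23*c - 68) + a*(-10*c^2 - 32*c + 32)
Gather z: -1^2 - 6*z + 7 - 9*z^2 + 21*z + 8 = -9*z^2 + 15*z + 14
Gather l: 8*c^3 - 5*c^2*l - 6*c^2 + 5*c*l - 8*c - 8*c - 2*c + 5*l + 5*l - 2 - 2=8*c^3 - 6*c^2 - 18*c + l*(-5*c^2 + 5*c + 10) - 4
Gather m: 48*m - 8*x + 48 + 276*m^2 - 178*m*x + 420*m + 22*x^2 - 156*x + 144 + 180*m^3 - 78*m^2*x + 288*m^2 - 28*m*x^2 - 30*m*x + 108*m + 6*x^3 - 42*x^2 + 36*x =180*m^3 + m^2*(564 - 78*x) + m*(-28*x^2 - 208*x + 576) + 6*x^3 - 20*x^2 - 128*x + 192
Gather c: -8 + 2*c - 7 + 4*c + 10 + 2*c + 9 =8*c + 4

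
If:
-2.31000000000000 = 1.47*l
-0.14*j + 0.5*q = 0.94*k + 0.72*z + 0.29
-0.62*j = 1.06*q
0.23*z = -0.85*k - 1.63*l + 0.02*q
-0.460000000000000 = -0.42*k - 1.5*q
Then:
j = 2.01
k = 5.29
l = -1.57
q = -1.17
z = -8.52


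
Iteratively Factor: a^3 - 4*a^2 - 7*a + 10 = (a - 1)*(a^2 - 3*a - 10) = (a - 1)*(a + 2)*(a - 5)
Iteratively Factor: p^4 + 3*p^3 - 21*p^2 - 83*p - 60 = (p + 3)*(p^3 - 21*p - 20) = (p + 1)*(p + 3)*(p^2 - p - 20) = (p + 1)*(p + 3)*(p + 4)*(p - 5)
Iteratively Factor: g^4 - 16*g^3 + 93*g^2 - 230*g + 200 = (g - 2)*(g^3 - 14*g^2 + 65*g - 100) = (g - 4)*(g - 2)*(g^2 - 10*g + 25) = (g - 5)*(g - 4)*(g - 2)*(g - 5)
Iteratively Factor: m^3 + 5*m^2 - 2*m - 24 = (m + 3)*(m^2 + 2*m - 8) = (m + 3)*(m + 4)*(m - 2)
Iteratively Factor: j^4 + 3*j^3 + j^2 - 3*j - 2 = (j - 1)*(j^3 + 4*j^2 + 5*j + 2) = (j - 1)*(j + 1)*(j^2 + 3*j + 2) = (j - 1)*(j + 1)*(j + 2)*(j + 1)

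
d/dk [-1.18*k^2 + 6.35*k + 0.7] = 6.35 - 2.36*k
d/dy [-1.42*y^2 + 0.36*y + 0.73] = 0.36 - 2.84*y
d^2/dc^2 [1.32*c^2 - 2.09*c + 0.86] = 2.64000000000000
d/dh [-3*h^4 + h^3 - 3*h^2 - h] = -12*h^3 + 3*h^2 - 6*h - 1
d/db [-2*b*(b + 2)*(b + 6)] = -6*b^2 - 32*b - 24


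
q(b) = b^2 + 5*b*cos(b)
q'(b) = -5*b*sin(b) + 2*b + 5*cos(b)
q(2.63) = -4.55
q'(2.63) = -5.54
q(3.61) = -3.07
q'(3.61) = 10.91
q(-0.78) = -2.16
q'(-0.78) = -0.75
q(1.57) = 2.47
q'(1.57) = -4.71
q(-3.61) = 29.14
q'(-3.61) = -3.53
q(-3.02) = 24.11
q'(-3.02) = -12.83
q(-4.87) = 19.89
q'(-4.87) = 15.09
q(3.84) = 0.04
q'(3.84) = 16.20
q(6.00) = 64.81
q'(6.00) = 25.18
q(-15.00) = 281.98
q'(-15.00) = -82.57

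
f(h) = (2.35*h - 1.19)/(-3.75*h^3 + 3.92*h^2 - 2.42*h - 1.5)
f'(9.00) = 0.00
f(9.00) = -0.01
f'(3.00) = 0.05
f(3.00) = -0.08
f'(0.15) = -1.71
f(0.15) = 0.47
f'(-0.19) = -11.96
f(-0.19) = 1.87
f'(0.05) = -2.31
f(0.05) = 0.67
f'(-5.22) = -0.01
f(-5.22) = -0.02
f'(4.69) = 0.01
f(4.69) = -0.03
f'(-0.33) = -644.05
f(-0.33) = 14.06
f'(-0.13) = -6.51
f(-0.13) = 1.35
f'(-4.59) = -0.01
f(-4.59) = -0.03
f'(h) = (2.35*h - 1.19)*(11.25*h^2 - 7.84*h + 2.42)/(-3.75*h^3 + 3.92*h^2 - 2.42*h - 1.5)^2 + 2.35/(-3.75*h^3 + 3.92*h^2 - 2.42*h - 1.5) = (17.625*h^3 - 22.5995*h^2 + 9.3296*h - 6.4048)/(14.0625*h^6 - 29.4*h^5 + 33.5164*h^4 - 7.7228*h^3 - 5.9036*h^2 + 7.26*h + 2.25)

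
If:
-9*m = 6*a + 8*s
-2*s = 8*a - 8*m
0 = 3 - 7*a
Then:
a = 3/7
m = 78/287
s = -180/287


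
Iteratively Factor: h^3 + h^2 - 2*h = (h)*(h^2 + h - 2) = h*(h + 2)*(h - 1)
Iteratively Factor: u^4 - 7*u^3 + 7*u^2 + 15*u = (u)*(u^3 - 7*u^2 + 7*u + 15) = u*(u + 1)*(u^2 - 8*u + 15) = u*(u - 3)*(u + 1)*(u - 5)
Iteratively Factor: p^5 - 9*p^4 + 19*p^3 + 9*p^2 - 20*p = (p - 5)*(p^4 - 4*p^3 - p^2 + 4*p) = p*(p - 5)*(p^3 - 4*p^2 - p + 4) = p*(p - 5)*(p + 1)*(p^2 - 5*p + 4) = p*(p - 5)*(p - 1)*(p + 1)*(p - 4)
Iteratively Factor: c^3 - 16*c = (c + 4)*(c^2 - 4*c) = c*(c + 4)*(c - 4)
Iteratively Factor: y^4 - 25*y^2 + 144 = (y + 3)*(y^3 - 3*y^2 - 16*y + 48) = (y + 3)*(y + 4)*(y^2 - 7*y + 12) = (y - 3)*(y + 3)*(y + 4)*(y - 4)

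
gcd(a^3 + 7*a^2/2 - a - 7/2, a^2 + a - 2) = a - 1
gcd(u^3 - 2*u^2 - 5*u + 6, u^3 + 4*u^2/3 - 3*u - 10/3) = u + 2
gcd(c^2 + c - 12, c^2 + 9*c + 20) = c + 4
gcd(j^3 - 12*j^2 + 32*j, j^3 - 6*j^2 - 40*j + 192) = j^2 - 12*j + 32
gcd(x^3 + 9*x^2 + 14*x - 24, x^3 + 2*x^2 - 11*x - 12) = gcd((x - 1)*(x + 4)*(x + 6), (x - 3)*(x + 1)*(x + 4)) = x + 4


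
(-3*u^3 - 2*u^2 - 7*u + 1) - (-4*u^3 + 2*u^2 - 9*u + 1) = u^3 - 4*u^2 + 2*u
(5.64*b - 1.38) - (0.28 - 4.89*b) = 10.53*b - 1.66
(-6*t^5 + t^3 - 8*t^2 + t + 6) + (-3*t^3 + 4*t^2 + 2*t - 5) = -6*t^5 - 2*t^3 - 4*t^2 + 3*t + 1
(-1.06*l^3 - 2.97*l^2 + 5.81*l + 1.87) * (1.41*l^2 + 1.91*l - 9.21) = -1.4946*l^5 - 6.2123*l^4 + 12.282*l^3 + 41.0875*l^2 - 49.9384*l - 17.2227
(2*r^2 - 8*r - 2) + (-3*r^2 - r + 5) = -r^2 - 9*r + 3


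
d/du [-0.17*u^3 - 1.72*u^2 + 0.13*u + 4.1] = -0.51*u^2 - 3.44*u + 0.13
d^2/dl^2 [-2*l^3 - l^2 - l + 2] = -12*l - 2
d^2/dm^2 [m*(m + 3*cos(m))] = -3*m*cos(m) - 6*sin(m) + 2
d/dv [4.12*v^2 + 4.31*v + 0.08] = 8.24*v + 4.31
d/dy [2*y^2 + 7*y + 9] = 4*y + 7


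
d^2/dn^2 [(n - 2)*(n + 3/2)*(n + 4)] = 6*n + 7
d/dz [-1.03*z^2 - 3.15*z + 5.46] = -2.06*z - 3.15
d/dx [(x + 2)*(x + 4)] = 2*x + 6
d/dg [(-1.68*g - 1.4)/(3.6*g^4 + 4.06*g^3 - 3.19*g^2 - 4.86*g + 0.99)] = (18.144*g^4 + 33.8016*g^3 + 11.6928*g^2 - 8.932*g - 8.4672)/(12.96*g^8 + 29.232*g^7 - 6.4844*g^6 - 60.8948*g^5 - 22.1591*g^4 + 39.0456*g^3 + 17.3034*g^2 - 9.6228*g + 0.9801)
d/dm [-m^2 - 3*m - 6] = -2*m - 3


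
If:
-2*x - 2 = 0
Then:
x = -1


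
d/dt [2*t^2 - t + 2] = 4*t - 1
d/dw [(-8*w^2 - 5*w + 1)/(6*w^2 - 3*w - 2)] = (54*w^2 + 20*w + 13)/(36*w^4 - 36*w^3 - 15*w^2 + 12*w + 4)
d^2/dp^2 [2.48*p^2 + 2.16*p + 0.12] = 4.96000000000000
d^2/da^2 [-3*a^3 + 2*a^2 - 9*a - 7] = 4 - 18*a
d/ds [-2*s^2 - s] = -4*s - 1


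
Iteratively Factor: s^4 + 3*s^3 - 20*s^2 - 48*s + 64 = (s + 4)*(s^3 - s^2 - 16*s + 16) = (s - 4)*(s + 4)*(s^2 + 3*s - 4) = (s - 4)*(s + 4)^2*(s - 1)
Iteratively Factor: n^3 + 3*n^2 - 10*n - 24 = (n - 3)*(n^2 + 6*n + 8) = (n - 3)*(n + 2)*(n + 4)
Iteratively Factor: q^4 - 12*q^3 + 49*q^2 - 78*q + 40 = (q - 4)*(q^3 - 8*q^2 + 17*q - 10) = (q - 5)*(q - 4)*(q^2 - 3*q + 2) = (q - 5)*(q - 4)*(q - 2)*(q - 1)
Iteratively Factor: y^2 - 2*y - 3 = (y + 1)*(y - 3)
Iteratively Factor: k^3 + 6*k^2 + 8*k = (k)*(k^2 + 6*k + 8) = k*(k + 4)*(k + 2)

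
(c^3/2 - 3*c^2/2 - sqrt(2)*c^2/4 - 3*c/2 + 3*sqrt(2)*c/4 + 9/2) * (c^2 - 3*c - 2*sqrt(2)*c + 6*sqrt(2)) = c^5/2 - 3*c^4 - 5*sqrt(2)*c^4/4 + 4*c^3 + 15*sqrt(2)*c^3/2 - 33*sqrt(2)*c^2/4 + 3*c^2 - 18*sqrt(2)*c - 9*c/2 + 27*sqrt(2)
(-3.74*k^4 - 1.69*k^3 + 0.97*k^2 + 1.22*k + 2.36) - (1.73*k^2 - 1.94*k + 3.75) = -3.74*k^4 - 1.69*k^3 - 0.76*k^2 + 3.16*k - 1.39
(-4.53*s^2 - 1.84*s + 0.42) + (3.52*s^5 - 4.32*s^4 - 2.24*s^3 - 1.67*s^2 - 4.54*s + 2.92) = 3.52*s^5 - 4.32*s^4 - 2.24*s^3 - 6.2*s^2 - 6.38*s + 3.34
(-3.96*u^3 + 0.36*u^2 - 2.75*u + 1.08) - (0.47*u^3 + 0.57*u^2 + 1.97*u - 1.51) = -4.43*u^3 - 0.21*u^2 - 4.72*u + 2.59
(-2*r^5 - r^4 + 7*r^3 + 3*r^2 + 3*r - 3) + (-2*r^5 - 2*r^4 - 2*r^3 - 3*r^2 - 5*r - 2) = -4*r^5 - 3*r^4 + 5*r^3 - 2*r - 5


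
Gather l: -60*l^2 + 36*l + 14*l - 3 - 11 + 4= -60*l^2 + 50*l - 10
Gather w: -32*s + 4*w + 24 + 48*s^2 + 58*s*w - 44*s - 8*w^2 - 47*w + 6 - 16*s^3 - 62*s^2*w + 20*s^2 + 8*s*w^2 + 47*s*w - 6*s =-16*s^3 + 68*s^2 - 82*s + w^2*(8*s - 8) + w*(-62*s^2 + 105*s - 43) + 30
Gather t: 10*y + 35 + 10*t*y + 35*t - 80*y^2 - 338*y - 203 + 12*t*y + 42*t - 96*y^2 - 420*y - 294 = t*(22*y + 77) - 176*y^2 - 748*y - 462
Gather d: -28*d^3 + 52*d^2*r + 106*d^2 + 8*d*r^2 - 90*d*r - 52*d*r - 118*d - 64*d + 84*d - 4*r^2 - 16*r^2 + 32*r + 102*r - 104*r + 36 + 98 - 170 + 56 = -28*d^3 + d^2*(52*r + 106) + d*(8*r^2 - 142*r - 98) - 20*r^2 + 30*r + 20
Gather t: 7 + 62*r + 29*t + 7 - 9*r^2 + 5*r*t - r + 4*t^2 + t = -9*r^2 + 61*r + 4*t^2 + t*(5*r + 30) + 14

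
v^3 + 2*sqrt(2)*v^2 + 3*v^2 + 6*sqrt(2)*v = v*(v + 3)*(v + 2*sqrt(2))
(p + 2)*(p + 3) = p^2 + 5*p + 6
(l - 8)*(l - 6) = l^2 - 14*l + 48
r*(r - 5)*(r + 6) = r^3 + r^2 - 30*r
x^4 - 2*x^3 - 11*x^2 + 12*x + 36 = (x - 3)^2*(x + 2)^2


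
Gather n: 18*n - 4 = 18*n - 4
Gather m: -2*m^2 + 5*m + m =-2*m^2 + 6*m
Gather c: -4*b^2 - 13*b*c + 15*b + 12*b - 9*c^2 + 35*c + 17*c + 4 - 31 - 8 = -4*b^2 + 27*b - 9*c^2 + c*(52 - 13*b) - 35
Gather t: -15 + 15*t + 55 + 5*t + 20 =20*t + 60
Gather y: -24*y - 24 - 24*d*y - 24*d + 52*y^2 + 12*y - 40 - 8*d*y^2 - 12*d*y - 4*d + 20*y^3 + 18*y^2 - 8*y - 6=-28*d + 20*y^3 + y^2*(70 - 8*d) + y*(-36*d - 20) - 70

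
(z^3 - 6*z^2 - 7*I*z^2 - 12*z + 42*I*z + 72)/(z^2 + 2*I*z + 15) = (z^2 + z*(-6 - 4*I) + 24*I)/(z + 5*I)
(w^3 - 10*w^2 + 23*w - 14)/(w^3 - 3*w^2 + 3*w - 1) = (w^2 - 9*w + 14)/(w^2 - 2*w + 1)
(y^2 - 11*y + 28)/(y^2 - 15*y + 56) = (y - 4)/(y - 8)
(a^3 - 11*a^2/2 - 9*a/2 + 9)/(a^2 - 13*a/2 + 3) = (2*a^2 + a - 3)/(2*a - 1)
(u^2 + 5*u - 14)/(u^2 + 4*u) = (u^2 + 5*u - 14)/(u*(u + 4))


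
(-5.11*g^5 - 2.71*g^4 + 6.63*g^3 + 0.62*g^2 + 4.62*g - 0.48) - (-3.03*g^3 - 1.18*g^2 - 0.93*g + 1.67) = -5.11*g^5 - 2.71*g^4 + 9.66*g^3 + 1.8*g^2 + 5.55*g - 2.15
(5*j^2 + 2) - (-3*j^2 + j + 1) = 8*j^2 - j + 1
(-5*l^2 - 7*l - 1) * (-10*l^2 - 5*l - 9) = 50*l^4 + 95*l^3 + 90*l^2 + 68*l + 9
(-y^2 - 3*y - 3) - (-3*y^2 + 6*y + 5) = 2*y^2 - 9*y - 8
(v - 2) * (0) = 0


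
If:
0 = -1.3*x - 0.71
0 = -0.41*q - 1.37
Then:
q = -3.34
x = -0.55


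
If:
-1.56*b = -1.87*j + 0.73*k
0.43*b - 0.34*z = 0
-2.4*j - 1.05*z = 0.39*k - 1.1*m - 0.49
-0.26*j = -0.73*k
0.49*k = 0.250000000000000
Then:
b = 1.48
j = 1.43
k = 0.51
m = 4.65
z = 1.87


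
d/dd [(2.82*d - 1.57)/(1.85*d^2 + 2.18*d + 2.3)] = (-5.217*d^2 + 5.809*d + 9.9086)/(3.4225*d^4 + 8.066*d^3 + 13.2624*d^2 + 10.028*d + 5.29)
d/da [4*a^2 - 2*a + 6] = 8*a - 2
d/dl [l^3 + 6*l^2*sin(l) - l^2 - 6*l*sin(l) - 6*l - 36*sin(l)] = 6*l^2*cos(l) + 3*l^2 + 12*l*sin(l) - 6*l*cos(l) - 2*l - 6*sin(l) - 36*cos(l) - 6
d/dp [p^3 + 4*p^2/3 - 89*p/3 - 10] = 3*p^2 + 8*p/3 - 89/3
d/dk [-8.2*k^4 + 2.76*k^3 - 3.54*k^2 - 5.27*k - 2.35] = -32.8*k^3 + 8.28*k^2 - 7.08*k - 5.27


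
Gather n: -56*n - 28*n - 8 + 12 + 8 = 12 - 84*n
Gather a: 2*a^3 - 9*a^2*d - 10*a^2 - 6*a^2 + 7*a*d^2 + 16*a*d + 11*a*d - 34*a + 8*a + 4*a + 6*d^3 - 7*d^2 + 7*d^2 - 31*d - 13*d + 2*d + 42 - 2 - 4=2*a^3 + a^2*(-9*d - 16) + a*(7*d^2 + 27*d - 22) + 6*d^3 - 42*d + 36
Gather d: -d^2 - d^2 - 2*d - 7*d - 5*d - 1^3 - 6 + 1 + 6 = -2*d^2 - 14*d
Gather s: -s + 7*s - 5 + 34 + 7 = 6*s + 36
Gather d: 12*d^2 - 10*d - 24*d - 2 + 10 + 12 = 12*d^2 - 34*d + 20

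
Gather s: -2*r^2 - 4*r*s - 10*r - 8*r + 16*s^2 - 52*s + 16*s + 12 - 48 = -2*r^2 - 18*r + 16*s^2 + s*(-4*r - 36) - 36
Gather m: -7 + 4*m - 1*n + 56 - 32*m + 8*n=-28*m + 7*n + 49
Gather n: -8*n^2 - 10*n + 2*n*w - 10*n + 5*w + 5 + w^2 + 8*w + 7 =-8*n^2 + n*(2*w - 20) + w^2 + 13*w + 12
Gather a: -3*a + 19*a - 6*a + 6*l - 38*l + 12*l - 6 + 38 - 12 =10*a - 20*l + 20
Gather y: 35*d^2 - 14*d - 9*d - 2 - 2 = 35*d^2 - 23*d - 4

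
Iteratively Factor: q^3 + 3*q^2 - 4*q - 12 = (q + 3)*(q^2 - 4) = (q + 2)*(q + 3)*(q - 2)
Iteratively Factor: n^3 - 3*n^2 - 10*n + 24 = (n - 2)*(n^2 - n - 12) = (n - 2)*(n + 3)*(n - 4)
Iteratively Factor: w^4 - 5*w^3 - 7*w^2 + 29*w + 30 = (w - 5)*(w^3 - 7*w - 6) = (w - 5)*(w - 3)*(w^2 + 3*w + 2) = (w - 5)*(w - 3)*(w + 2)*(w + 1)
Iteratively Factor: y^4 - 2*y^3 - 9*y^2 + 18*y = (y - 2)*(y^3 - 9*y) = (y - 3)*(y - 2)*(y^2 + 3*y) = (y - 3)*(y - 2)*(y + 3)*(y)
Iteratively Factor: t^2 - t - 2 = (t - 2)*(t + 1)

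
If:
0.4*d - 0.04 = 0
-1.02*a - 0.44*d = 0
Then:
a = -0.04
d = 0.10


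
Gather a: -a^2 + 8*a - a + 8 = -a^2 + 7*a + 8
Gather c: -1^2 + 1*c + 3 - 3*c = 2 - 2*c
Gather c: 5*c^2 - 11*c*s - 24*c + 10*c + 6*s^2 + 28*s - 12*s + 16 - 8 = 5*c^2 + c*(-11*s - 14) + 6*s^2 + 16*s + 8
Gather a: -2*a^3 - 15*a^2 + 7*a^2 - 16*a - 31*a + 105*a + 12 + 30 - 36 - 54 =-2*a^3 - 8*a^2 + 58*a - 48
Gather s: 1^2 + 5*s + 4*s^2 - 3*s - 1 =4*s^2 + 2*s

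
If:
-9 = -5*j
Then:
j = 9/5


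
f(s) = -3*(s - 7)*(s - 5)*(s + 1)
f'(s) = -3*(s - 7)*(s - 5) - 3*(s - 7)*(s + 1) - 3*(s - 5)*(s + 1)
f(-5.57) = 1821.58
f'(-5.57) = -715.84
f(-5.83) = 2013.37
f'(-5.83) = -759.68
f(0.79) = -140.39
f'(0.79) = -22.48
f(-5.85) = 2028.60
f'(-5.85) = -763.10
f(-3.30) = 589.88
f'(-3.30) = -384.81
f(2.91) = -100.27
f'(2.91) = 46.85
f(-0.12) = -96.24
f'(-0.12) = -77.05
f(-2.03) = 196.16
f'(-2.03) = -240.07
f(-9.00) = 5376.00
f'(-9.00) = -1392.00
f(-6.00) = 2145.00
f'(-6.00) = -789.00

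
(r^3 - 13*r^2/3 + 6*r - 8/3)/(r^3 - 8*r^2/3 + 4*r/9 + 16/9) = 3*(r - 1)/(3*r + 2)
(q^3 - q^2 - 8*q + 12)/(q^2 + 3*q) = q - 4 + 4/q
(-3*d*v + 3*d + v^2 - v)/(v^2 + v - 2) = (-3*d + v)/(v + 2)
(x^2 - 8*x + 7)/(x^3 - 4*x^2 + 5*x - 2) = (x - 7)/(x^2 - 3*x + 2)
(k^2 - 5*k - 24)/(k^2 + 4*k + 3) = (k - 8)/(k + 1)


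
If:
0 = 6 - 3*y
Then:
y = 2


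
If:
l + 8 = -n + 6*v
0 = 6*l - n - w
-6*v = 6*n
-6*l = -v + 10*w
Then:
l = -24/157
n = -176/157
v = 176/157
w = 32/157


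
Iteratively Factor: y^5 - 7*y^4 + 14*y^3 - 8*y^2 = (y)*(y^4 - 7*y^3 + 14*y^2 - 8*y) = y*(y - 1)*(y^3 - 6*y^2 + 8*y) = y*(y - 2)*(y - 1)*(y^2 - 4*y) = y*(y - 4)*(y - 2)*(y - 1)*(y)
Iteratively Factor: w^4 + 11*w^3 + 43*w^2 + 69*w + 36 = (w + 4)*(w^3 + 7*w^2 + 15*w + 9) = (w + 1)*(w + 4)*(w^2 + 6*w + 9) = (w + 1)*(w + 3)*(w + 4)*(w + 3)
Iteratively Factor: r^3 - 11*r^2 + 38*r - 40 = (r - 2)*(r^2 - 9*r + 20) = (r - 5)*(r - 2)*(r - 4)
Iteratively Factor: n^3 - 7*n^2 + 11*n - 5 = (n - 5)*(n^2 - 2*n + 1) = (n - 5)*(n - 1)*(n - 1)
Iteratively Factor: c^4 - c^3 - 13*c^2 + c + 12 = (c + 3)*(c^3 - 4*c^2 - c + 4) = (c + 1)*(c + 3)*(c^2 - 5*c + 4) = (c - 4)*(c + 1)*(c + 3)*(c - 1)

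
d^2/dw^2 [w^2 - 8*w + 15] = 2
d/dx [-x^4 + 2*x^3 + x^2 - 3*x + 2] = -4*x^3 + 6*x^2 + 2*x - 3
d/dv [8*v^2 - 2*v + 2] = 16*v - 2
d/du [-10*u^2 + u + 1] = 1 - 20*u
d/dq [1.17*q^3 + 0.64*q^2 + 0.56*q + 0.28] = 3.51*q^2 + 1.28*q + 0.56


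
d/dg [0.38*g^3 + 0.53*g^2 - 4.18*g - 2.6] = 1.14*g^2 + 1.06*g - 4.18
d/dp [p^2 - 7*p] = 2*p - 7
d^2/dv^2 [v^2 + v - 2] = 2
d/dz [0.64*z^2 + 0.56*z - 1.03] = 1.28*z + 0.56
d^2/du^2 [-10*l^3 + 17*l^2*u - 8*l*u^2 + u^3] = -16*l + 6*u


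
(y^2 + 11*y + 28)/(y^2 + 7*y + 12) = (y + 7)/(y + 3)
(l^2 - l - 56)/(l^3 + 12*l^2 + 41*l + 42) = (l - 8)/(l^2 + 5*l + 6)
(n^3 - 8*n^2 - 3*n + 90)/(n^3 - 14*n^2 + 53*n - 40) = (n^2 - 3*n - 18)/(n^2 - 9*n + 8)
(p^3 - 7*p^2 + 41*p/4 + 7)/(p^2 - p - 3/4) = (2*p^2 - 15*p + 28)/(2*p - 3)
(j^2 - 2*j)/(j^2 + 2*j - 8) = j/(j + 4)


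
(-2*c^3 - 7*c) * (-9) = 18*c^3 + 63*c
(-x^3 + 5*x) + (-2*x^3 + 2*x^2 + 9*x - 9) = -3*x^3 + 2*x^2 + 14*x - 9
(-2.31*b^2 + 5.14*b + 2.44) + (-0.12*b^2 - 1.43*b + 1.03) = -2.43*b^2 + 3.71*b + 3.47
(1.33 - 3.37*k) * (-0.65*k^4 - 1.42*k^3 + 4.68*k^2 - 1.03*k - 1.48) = 2.1905*k^5 + 3.9209*k^4 - 17.6602*k^3 + 9.6955*k^2 + 3.6177*k - 1.9684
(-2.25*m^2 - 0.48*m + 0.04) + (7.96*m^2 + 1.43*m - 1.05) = 5.71*m^2 + 0.95*m - 1.01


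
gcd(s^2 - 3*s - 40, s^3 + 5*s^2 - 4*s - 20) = s + 5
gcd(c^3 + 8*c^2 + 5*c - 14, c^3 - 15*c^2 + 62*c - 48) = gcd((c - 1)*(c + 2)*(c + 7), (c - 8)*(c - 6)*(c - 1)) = c - 1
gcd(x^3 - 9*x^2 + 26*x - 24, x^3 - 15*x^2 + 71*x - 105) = x - 3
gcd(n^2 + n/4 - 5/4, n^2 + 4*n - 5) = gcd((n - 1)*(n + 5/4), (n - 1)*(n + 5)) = n - 1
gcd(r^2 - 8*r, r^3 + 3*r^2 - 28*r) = r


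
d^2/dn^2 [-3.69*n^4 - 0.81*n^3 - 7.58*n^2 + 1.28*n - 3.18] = -44.28*n^2 - 4.86*n - 15.16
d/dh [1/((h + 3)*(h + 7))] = 2*(-h - 5)/(h^4 + 20*h^3 + 142*h^2 + 420*h + 441)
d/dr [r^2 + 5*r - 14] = 2*r + 5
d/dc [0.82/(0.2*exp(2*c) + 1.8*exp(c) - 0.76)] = (-0.328*exp(c) - 1.476)*exp(c)/(0.2*exp(2*c) + 1.8*exp(c) - 0.76)^2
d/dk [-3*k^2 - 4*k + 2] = -6*k - 4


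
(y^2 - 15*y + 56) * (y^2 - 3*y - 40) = y^4 - 18*y^3 + 61*y^2 + 432*y - 2240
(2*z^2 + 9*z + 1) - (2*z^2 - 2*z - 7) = 11*z + 8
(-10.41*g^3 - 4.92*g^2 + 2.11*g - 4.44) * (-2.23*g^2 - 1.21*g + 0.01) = 23.2143*g^5 + 23.5677*g^4 + 1.1438*g^3 + 7.2989*g^2 + 5.3935*g - 0.0444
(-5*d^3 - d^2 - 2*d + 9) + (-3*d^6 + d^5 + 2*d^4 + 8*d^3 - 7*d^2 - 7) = -3*d^6 + d^5 + 2*d^4 + 3*d^3 - 8*d^2 - 2*d + 2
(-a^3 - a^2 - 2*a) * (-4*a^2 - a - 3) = 4*a^5 + 5*a^4 + 12*a^3 + 5*a^2 + 6*a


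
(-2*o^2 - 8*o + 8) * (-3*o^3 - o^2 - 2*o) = 6*o^5 + 26*o^4 - 12*o^3 + 8*o^2 - 16*o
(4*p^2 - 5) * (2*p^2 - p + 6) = 8*p^4 - 4*p^3 + 14*p^2 + 5*p - 30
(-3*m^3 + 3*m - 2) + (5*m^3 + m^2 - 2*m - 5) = 2*m^3 + m^2 + m - 7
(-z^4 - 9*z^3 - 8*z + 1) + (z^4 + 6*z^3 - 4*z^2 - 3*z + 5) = -3*z^3 - 4*z^2 - 11*z + 6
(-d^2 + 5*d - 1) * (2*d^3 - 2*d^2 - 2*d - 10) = -2*d^5 + 12*d^4 - 10*d^3 + 2*d^2 - 48*d + 10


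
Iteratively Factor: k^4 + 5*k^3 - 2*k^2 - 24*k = (k - 2)*(k^3 + 7*k^2 + 12*k) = (k - 2)*(k + 4)*(k^2 + 3*k) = (k - 2)*(k + 3)*(k + 4)*(k)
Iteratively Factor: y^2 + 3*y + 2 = (y + 1)*(y + 2)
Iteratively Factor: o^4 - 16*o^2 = (o - 4)*(o^3 + 4*o^2) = o*(o - 4)*(o^2 + 4*o) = o^2*(o - 4)*(o + 4)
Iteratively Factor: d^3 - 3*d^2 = (d - 3)*(d^2) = d*(d - 3)*(d)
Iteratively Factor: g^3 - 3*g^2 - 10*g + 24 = (g - 4)*(g^2 + g - 6) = (g - 4)*(g + 3)*(g - 2)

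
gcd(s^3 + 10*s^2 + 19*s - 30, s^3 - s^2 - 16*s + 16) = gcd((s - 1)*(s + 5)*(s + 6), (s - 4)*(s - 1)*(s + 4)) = s - 1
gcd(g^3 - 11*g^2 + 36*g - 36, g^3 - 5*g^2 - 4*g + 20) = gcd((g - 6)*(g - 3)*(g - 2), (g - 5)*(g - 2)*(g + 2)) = g - 2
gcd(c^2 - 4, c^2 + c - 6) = c - 2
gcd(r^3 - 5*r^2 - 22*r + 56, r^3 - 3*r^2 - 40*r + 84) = r^2 - 9*r + 14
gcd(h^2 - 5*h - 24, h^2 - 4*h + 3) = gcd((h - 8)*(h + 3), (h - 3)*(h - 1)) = 1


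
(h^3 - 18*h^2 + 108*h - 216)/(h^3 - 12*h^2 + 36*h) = (h - 6)/h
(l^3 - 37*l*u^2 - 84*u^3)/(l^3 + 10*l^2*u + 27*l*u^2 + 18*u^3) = (l^2 - 3*l*u - 28*u^2)/(l^2 + 7*l*u + 6*u^2)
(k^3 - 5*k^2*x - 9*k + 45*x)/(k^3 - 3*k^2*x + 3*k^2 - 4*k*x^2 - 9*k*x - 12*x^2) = (-k^2 + 5*k*x + 3*k - 15*x)/(-k^2 + 3*k*x + 4*x^2)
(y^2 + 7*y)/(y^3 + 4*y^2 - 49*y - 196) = y/(y^2 - 3*y - 28)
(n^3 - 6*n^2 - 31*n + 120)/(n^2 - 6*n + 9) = (n^2 - 3*n - 40)/(n - 3)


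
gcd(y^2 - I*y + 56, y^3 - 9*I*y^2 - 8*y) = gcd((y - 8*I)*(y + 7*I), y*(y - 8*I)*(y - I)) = y - 8*I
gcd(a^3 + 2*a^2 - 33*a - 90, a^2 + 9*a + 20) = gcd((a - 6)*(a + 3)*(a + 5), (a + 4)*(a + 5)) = a + 5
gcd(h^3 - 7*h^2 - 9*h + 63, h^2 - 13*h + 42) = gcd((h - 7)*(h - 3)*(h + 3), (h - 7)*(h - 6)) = h - 7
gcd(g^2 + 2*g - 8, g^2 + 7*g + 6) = 1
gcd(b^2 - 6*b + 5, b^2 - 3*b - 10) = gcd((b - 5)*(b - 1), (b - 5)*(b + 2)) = b - 5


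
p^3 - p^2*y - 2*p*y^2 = p*(p - 2*y)*(p + y)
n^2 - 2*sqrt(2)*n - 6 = (n - 3*sqrt(2))*(n + sqrt(2))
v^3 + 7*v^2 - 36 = (v - 2)*(v + 3)*(v + 6)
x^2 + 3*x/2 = x*(x + 3/2)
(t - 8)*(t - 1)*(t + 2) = t^3 - 7*t^2 - 10*t + 16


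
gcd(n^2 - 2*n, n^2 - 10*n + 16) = n - 2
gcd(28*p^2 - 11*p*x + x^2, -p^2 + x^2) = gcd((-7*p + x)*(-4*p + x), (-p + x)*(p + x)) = 1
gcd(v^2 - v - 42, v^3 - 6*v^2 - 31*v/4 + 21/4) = v - 7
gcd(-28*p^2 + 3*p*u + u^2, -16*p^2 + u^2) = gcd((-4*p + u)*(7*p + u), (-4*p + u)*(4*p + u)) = 4*p - u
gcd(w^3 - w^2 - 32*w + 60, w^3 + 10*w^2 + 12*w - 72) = w^2 + 4*w - 12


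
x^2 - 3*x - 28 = (x - 7)*(x + 4)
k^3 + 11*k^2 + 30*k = k*(k + 5)*(k + 6)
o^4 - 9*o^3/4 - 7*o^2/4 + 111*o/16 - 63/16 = (o - 3/2)^2*(o - 1)*(o + 7/4)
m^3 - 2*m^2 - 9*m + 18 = (m - 3)*(m - 2)*(m + 3)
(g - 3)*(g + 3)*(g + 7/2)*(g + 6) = g^4 + 19*g^3/2 + 12*g^2 - 171*g/2 - 189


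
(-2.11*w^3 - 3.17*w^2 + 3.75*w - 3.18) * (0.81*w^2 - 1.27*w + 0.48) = -1.7091*w^5 + 0.112*w^4 + 6.0506*w^3 - 8.8599*w^2 + 5.8386*w - 1.5264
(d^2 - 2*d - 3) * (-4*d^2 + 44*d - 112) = -4*d^4 + 52*d^3 - 188*d^2 + 92*d + 336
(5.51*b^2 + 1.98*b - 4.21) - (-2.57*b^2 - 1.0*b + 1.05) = 8.08*b^2 + 2.98*b - 5.26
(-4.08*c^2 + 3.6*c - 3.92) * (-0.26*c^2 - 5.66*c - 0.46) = 1.0608*c^4 + 22.1568*c^3 - 17.48*c^2 + 20.5312*c + 1.8032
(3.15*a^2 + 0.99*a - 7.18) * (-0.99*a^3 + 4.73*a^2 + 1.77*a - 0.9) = -3.1185*a^5 + 13.9194*a^4 + 17.3664*a^3 - 35.0441*a^2 - 13.5996*a + 6.462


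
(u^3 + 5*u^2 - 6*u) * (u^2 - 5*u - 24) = u^5 - 55*u^3 - 90*u^2 + 144*u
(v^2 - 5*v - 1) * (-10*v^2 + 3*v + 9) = -10*v^4 + 53*v^3 + 4*v^2 - 48*v - 9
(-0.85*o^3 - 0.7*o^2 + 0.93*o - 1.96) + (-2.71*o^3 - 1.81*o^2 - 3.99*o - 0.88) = -3.56*o^3 - 2.51*o^2 - 3.06*o - 2.84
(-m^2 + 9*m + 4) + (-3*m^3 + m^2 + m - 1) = -3*m^3 + 10*m + 3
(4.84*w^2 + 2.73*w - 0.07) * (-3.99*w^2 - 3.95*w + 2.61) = -19.3116*w^4 - 30.0107*w^3 + 2.1282*w^2 + 7.4018*w - 0.1827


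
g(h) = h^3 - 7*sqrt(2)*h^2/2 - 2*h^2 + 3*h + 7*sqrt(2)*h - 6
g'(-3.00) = 81.60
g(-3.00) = -134.25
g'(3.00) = -1.80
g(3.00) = -2.85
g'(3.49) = 0.93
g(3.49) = -3.12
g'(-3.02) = 82.24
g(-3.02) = -135.88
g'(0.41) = 7.71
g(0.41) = -1.81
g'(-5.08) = 160.93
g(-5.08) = -381.97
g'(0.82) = 3.52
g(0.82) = 0.46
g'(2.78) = -2.56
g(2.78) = -2.36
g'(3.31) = -0.24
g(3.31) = -3.18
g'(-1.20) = 33.90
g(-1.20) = -33.22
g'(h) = 3*h^2 - 7*sqrt(2)*h - 4*h + 3 + 7*sqrt(2)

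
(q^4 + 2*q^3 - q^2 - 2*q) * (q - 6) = q^5 - 4*q^4 - 13*q^3 + 4*q^2 + 12*q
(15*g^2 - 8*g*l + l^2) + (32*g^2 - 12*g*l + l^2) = 47*g^2 - 20*g*l + 2*l^2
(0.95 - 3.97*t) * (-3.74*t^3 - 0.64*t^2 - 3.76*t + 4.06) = 14.8478*t^4 - 1.0122*t^3 + 14.3192*t^2 - 19.6902*t + 3.857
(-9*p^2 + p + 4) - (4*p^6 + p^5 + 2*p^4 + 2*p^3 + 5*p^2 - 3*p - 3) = -4*p^6 - p^5 - 2*p^4 - 2*p^3 - 14*p^2 + 4*p + 7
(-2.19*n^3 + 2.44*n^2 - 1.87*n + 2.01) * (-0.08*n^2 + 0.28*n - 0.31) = 0.1752*n^5 - 0.8084*n^4 + 1.5117*n^3 - 1.4408*n^2 + 1.1425*n - 0.6231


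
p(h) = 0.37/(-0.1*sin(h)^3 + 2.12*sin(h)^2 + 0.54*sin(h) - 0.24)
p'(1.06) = -0.23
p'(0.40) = -8.95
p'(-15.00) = -5.95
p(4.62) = 0.26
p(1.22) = 0.18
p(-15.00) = 1.11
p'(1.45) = -0.04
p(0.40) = 1.29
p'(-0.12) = -0.14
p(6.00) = -1.66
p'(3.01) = 22.67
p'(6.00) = 4.77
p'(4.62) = -0.07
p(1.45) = 0.16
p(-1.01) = 0.42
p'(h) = 0.37*(0.3*sin(h)^2*cos(h) - 4.24*sin(h)*cos(h) - 0.54*cos(h))/(-0.1*sin(h)^3 + 2.12*sin(h)^2 + 0.54*sin(h) - 0.24)^2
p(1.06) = 0.21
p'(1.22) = -0.13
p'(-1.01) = 0.82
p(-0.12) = -1.35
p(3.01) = -2.78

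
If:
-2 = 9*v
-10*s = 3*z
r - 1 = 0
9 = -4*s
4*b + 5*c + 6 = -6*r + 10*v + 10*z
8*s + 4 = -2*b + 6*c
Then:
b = 652/51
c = 295/153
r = 1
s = -9/4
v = -2/9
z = 15/2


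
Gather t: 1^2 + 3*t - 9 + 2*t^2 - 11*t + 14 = 2*t^2 - 8*t + 6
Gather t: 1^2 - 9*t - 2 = -9*t - 1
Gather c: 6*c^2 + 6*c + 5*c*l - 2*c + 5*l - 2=6*c^2 + c*(5*l + 4) + 5*l - 2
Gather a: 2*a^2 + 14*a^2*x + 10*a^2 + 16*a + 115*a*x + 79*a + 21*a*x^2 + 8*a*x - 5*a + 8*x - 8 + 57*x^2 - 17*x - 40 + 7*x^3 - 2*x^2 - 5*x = a^2*(14*x + 12) + a*(21*x^2 + 123*x + 90) + 7*x^3 + 55*x^2 - 14*x - 48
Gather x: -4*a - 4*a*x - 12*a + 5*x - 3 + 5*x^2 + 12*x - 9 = -16*a + 5*x^2 + x*(17 - 4*a) - 12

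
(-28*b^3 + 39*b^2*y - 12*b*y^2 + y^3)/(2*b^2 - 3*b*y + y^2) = (28*b^2 - 11*b*y + y^2)/(-2*b + y)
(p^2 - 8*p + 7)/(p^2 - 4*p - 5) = (-p^2 + 8*p - 7)/(-p^2 + 4*p + 5)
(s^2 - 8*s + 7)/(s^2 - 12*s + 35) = (s - 1)/(s - 5)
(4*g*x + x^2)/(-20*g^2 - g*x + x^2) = x/(-5*g + x)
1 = 1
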